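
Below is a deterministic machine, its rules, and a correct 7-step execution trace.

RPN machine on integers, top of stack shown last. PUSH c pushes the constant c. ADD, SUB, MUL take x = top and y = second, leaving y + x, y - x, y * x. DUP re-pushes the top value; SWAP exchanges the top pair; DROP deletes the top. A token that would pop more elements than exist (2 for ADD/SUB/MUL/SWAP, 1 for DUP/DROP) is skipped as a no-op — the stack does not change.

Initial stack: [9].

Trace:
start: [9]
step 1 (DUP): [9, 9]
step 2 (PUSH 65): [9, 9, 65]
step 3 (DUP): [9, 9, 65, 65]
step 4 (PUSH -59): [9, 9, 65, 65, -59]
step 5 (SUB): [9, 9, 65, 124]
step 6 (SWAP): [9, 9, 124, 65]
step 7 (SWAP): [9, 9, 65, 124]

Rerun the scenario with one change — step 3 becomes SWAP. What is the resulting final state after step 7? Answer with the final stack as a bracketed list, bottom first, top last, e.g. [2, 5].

(re-executing from step 3 with the substitution; state before step 3: [9, 9, 65])
step 3 (SWAP): [9, 65, 9]
step 4 (PUSH -59): [9, 65, 9, -59]
step 5 (SUB): [9, 65, 68]
step 6 (SWAP): [9, 68, 65]
step 7 (SWAP): [9, 65, 68]

[9, 65, 68]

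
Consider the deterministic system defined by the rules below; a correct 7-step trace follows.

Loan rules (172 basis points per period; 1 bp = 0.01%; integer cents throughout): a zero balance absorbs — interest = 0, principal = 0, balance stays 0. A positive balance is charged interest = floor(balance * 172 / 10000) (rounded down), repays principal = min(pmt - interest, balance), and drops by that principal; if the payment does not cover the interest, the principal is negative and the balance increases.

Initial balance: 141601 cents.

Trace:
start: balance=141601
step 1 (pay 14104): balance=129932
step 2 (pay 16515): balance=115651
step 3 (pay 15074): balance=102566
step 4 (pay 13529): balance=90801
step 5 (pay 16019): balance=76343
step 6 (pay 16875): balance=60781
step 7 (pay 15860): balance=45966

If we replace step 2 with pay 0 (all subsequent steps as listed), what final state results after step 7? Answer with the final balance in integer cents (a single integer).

(re-executing from step 2 with the substitution; state before step 2: balance=129932)
step 2 (pay 0): balance=132166
step 3 (pay 15074): balance=119365
step 4 (pay 13529): balance=107889
step 5 (pay 16019): balance=93725
step 6 (pay 16875): balance=78462
step 7 (pay 15860): balance=63951

63951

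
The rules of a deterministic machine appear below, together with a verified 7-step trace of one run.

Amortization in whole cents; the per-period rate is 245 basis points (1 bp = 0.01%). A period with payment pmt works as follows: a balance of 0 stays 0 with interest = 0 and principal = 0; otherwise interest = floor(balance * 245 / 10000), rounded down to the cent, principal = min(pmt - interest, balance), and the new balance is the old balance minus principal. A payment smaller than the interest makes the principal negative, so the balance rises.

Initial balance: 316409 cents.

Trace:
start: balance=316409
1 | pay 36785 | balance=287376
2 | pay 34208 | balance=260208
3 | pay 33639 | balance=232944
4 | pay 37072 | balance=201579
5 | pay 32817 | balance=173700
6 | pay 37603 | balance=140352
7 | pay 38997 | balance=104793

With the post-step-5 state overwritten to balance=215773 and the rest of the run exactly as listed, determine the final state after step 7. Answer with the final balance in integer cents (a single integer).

state after step 5 := balance=215773
6 | pay 37603 | balance=183456
7 | pay 38997 | balance=148953

148953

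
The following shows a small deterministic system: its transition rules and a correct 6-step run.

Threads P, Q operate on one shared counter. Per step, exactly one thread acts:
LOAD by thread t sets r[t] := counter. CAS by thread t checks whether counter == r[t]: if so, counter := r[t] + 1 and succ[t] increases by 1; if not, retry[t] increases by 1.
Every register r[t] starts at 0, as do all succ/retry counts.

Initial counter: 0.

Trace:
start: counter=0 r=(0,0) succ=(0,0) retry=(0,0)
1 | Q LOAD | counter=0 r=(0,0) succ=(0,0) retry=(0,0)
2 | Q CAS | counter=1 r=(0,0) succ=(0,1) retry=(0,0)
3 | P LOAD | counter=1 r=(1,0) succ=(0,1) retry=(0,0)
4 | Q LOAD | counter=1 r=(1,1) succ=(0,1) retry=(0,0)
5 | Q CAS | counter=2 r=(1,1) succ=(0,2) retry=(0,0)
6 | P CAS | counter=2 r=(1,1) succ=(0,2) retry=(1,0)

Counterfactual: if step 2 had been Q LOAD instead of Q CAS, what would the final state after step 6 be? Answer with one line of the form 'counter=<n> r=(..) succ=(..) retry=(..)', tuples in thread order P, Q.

(re-executing from step 2 with the substitution; state before step 2: counter=0 r=(0,0) succ=(0,0) retry=(0,0))
2 | Q LOAD | counter=0 r=(0,0) succ=(0,0) retry=(0,0)
3 | P LOAD | counter=0 r=(0,0) succ=(0,0) retry=(0,0)
4 | Q LOAD | counter=0 r=(0,0) succ=(0,0) retry=(0,0)
5 | Q CAS | counter=1 r=(0,0) succ=(0,1) retry=(0,0)
6 | P CAS | counter=1 r=(0,0) succ=(0,1) retry=(1,0)

counter=1 r=(0,0) succ=(0,1) retry=(1,0)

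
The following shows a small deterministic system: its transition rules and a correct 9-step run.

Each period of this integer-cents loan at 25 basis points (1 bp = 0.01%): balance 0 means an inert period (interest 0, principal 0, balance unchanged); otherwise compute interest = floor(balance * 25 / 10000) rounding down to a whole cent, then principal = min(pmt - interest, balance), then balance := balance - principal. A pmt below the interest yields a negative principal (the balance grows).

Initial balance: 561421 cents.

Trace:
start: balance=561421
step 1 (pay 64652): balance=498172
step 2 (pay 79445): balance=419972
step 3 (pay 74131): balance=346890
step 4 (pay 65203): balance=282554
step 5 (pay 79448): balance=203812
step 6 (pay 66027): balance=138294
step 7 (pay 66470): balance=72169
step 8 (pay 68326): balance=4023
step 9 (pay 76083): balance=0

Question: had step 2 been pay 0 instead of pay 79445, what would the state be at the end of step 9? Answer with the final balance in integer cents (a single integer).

8795

(re-executing from step 2 with the substitution; state before step 2: balance=498172)
step 2 (pay 0): balance=499417
step 3 (pay 74131): balance=426534
step 4 (pay 65203): balance=362397
step 5 (pay 79448): balance=283854
step 6 (pay 66027): balance=218536
step 7 (pay 66470): balance=152612
step 8 (pay 68326): balance=84667
step 9 (pay 76083): balance=8795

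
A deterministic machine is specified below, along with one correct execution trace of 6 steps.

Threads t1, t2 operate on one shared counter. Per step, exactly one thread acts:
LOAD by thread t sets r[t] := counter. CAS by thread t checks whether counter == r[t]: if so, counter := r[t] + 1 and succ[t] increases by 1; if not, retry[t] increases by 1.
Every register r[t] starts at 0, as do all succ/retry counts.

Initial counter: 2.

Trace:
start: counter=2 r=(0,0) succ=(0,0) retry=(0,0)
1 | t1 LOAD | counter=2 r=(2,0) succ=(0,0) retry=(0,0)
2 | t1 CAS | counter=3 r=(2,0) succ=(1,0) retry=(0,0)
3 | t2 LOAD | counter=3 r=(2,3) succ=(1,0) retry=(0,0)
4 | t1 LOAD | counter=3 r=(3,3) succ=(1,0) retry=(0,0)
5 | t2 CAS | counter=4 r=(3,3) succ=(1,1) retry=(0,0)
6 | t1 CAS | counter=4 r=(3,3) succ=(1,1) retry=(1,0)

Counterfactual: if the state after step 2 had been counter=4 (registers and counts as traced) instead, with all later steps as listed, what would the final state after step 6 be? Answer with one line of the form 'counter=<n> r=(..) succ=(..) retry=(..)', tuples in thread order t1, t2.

state after step 2 := counter=4 r=(2,0) succ=(1,0) retry=(0,0)
3 | t2 LOAD | counter=4 r=(2,4) succ=(1,0) retry=(0,0)
4 | t1 LOAD | counter=4 r=(4,4) succ=(1,0) retry=(0,0)
5 | t2 CAS | counter=5 r=(4,4) succ=(1,1) retry=(0,0)
6 | t1 CAS | counter=5 r=(4,4) succ=(1,1) retry=(1,0)

counter=5 r=(4,4) succ=(1,1) retry=(1,0)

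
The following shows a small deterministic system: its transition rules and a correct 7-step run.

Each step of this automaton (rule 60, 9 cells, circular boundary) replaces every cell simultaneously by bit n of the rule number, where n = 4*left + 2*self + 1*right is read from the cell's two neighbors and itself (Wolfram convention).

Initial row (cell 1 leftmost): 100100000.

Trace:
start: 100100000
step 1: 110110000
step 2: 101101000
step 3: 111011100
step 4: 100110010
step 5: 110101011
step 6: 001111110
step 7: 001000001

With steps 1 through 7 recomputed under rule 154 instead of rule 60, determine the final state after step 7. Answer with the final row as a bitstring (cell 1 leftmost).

(re-executing steps 1..7 under rule 154; state before step 1: 100100000)
step 1: 011010001
step 2: 010001010
step 3: 101010001
step 4: 000001011
step 5: 100010010
step 6: 010101100
step 7: 100001010

100001010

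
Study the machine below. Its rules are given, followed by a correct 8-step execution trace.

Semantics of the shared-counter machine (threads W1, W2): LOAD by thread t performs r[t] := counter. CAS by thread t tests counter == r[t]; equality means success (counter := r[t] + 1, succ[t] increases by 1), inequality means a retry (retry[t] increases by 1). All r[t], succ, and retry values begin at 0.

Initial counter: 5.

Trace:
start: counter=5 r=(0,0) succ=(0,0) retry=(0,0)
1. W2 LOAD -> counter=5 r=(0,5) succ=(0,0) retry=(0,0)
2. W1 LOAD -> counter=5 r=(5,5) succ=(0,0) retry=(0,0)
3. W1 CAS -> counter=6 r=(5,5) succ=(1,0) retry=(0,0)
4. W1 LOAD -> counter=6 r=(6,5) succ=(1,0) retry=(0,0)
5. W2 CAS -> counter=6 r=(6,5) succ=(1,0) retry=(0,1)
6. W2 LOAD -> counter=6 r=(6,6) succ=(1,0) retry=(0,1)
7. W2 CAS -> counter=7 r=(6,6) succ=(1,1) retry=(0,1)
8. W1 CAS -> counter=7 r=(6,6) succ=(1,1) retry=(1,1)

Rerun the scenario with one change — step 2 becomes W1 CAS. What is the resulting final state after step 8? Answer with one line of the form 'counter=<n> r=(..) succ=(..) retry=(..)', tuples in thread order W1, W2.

(re-executing from step 2 with the substitution; state before step 2: counter=5 r=(0,5) succ=(0,0) retry=(0,0))
2. W1 CAS -> counter=5 r=(0,5) succ=(0,0) retry=(1,0)
3. W1 CAS -> counter=5 r=(0,5) succ=(0,0) retry=(2,0)
4. W1 LOAD -> counter=5 r=(5,5) succ=(0,0) retry=(2,0)
5. W2 CAS -> counter=6 r=(5,5) succ=(0,1) retry=(2,0)
6. W2 LOAD -> counter=6 r=(5,6) succ=(0,1) retry=(2,0)
7. W2 CAS -> counter=7 r=(5,6) succ=(0,2) retry=(2,0)
8. W1 CAS -> counter=7 r=(5,6) succ=(0,2) retry=(3,0)

counter=7 r=(5,6) succ=(0,2) retry=(3,0)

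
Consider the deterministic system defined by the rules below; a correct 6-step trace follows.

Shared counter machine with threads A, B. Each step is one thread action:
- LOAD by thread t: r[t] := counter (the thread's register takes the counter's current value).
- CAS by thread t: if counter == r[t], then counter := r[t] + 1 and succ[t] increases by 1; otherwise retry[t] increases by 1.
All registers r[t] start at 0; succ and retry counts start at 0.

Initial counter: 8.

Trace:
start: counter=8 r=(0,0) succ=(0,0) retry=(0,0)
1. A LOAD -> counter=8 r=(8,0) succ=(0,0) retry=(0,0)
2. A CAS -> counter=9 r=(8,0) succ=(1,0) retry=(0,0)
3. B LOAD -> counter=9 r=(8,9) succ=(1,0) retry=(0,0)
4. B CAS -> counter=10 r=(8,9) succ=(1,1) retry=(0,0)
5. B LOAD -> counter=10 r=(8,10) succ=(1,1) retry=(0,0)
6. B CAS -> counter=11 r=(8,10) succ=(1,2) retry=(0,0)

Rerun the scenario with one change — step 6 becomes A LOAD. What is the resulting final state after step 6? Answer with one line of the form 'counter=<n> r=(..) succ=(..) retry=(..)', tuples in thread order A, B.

(re-executing from step 6 with the substitution; state before step 6: counter=10 r=(8,10) succ=(1,1) retry=(0,0))
6. A LOAD -> counter=10 r=(10,10) succ=(1,1) retry=(0,0)

counter=10 r=(10,10) succ=(1,1) retry=(0,0)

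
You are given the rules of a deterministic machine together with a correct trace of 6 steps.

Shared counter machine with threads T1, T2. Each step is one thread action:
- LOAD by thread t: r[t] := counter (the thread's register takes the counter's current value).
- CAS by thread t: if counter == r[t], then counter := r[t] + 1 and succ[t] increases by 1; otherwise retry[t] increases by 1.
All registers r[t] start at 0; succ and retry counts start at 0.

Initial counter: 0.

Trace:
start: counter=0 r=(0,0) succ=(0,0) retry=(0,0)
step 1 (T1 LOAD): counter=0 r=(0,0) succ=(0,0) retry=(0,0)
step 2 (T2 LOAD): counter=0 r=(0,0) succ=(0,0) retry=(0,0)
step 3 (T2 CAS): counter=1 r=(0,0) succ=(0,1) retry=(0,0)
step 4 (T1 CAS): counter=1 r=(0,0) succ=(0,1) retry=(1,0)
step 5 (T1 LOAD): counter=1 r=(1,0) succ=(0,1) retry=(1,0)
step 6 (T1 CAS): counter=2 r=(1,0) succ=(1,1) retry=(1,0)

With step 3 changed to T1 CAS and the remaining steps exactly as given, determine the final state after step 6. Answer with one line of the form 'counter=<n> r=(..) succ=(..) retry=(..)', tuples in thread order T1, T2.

counter=2 r=(1,0) succ=(2,0) retry=(1,0)

(re-executing from step 3 with the substitution; state before step 3: counter=0 r=(0,0) succ=(0,0) retry=(0,0))
step 3 (T1 CAS): counter=1 r=(0,0) succ=(1,0) retry=(0,0)
step 4 (T1 CAS): counter=1 r=(0,0) succ=(1,0) retry=(1,0)
step 5 (T1 LOAD): counter=1 r=(1,0) succ=(1,0) retry=(1,0)
step 6 (T1 CAS): counter=2 r=(1,0) succ=(2,0) retry=(1,0)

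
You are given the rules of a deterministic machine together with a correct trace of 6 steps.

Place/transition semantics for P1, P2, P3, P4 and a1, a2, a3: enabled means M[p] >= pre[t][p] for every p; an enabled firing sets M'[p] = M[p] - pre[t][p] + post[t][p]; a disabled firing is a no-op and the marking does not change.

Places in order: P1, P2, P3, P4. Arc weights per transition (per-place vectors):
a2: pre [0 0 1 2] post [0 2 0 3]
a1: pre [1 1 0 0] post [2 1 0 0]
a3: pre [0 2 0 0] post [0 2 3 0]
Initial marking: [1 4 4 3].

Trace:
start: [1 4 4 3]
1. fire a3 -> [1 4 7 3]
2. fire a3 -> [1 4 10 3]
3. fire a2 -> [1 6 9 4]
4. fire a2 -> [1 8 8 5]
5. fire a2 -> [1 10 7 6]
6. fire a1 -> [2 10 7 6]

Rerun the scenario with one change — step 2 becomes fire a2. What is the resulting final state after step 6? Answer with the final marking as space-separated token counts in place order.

2 12 3 7

(re-executing from step 2 with the substitution; state before step 2: [1 4 7 3])
2. fire a2 -> [1 6 6 4]
3. fire a2 -> [1 8 5 5]
4. fire a2 -> [1 10 4 6]
5. fire a2 -> [1 12 3 7]
6. fire a1 -> [2 12 3 7]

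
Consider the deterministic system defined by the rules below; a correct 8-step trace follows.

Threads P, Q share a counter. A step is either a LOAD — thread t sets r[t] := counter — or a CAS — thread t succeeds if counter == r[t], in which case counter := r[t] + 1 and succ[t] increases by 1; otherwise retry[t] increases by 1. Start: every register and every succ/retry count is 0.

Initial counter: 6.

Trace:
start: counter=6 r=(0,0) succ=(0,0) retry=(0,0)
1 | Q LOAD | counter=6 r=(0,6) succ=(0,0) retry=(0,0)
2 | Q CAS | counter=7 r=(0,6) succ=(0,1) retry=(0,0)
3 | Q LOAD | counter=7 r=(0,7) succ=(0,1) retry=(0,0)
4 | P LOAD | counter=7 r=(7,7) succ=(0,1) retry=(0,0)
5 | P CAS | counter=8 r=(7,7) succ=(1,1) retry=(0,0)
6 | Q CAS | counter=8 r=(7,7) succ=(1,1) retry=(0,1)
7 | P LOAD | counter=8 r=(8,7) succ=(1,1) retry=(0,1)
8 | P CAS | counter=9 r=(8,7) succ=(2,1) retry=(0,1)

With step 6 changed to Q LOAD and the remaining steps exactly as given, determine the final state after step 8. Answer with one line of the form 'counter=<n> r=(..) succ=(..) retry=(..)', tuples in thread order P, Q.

counter=9 r=(8,8) succ=(2,1) retry=(0,0)

(re-executing from step 6 with the substitution; state before step 6: counter=8 r=(7,7) succ=(1,1) retry=(0,0))
6 | Q LOAD | counter=8 r=(7,8) succ=(1,1) retry=(0,0)
7 | P LOAD | counter=8 r=(8,8) succ=(1,1) retry=(0,0)
8 | P CAS | counter=9 r=(8,8) succ=(2,1) retry=(0,0)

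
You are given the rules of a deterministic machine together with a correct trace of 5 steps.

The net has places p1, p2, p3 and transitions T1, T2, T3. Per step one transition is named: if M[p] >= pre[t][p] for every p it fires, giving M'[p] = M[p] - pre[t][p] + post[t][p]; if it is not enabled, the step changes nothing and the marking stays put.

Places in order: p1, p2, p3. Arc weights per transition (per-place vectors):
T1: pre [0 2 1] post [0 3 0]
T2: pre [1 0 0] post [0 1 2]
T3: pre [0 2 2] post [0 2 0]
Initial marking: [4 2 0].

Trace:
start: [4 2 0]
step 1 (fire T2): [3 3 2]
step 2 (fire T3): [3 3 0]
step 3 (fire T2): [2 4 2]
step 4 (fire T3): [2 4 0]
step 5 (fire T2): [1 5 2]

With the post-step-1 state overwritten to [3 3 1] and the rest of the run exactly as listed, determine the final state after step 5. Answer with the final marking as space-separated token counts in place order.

1 5 3

state after step 1 := [3 3 1]
step 2 (fire T3): [3 3 1]
step 3 (fire T2): [2 4 3]
step 4 (fire T3): [2 4 1]
step 5 (fire T2): [1 5 3]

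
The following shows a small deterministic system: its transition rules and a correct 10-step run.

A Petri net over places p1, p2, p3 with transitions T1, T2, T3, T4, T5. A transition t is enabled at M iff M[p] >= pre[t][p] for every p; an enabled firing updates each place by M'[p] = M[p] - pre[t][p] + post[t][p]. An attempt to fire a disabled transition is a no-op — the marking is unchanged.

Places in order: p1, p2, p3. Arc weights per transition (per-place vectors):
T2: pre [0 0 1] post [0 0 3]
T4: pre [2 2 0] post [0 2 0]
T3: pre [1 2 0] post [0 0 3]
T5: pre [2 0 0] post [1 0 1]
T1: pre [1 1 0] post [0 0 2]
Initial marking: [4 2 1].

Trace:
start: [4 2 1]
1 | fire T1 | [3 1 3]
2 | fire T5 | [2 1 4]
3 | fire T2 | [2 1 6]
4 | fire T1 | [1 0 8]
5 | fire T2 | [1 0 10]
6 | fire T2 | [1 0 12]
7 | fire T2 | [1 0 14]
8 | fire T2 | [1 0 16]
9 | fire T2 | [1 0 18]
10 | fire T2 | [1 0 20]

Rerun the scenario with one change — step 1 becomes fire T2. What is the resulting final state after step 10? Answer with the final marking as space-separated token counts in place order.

(re-executing from step 1 with the substitution; state before step 1: [4 2 1])
1 | fire T2 | [4 2 3]
2 | fire T5 | [3 2 4]
3 | fire T2 | [3 2 6]
4 | fire T1 | [2 1 8]
5 | fire T2 | [2 1 10]
6 | fire T2 | [2 1 12]
7 | fire T2 | [2 1 14]
8 | fire T2 | [2 1 16]
9 | fire T2 | [2 1 18]
10 | fire T2 | [2 1 20]

2 1 20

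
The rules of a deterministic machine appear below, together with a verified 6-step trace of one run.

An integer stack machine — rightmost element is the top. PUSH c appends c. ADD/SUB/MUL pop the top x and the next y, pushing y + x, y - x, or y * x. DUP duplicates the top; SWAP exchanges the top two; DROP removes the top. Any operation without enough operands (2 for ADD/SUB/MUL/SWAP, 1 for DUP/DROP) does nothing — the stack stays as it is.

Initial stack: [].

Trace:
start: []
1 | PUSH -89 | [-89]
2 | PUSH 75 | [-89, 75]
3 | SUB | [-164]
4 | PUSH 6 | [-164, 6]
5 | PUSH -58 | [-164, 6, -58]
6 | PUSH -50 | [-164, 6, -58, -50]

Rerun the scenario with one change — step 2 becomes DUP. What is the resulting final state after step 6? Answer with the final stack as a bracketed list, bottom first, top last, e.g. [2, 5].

(re-executing from step 2 with the substitution; state before step 2: [-89])
2 | DUP | [-89, -89]
3 | SUB | [0]
4 | PUSH 6 | [0, 6]
5 | PUSH -58 | [0, 6, -58]
6 | PUSH -50 | [0, 6, -58, -50]

[0, 6, -58, -50]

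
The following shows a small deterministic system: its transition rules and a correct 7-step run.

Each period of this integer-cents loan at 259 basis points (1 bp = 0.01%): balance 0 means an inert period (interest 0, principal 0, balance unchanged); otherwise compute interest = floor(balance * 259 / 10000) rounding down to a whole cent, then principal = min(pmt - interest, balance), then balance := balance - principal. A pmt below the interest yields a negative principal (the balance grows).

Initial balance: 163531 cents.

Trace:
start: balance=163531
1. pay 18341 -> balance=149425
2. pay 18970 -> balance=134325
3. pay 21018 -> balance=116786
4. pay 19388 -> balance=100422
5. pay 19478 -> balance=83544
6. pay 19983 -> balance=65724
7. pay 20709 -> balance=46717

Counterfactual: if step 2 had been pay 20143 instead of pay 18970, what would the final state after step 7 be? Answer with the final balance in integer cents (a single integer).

(re-executing from step 2 with the substitution; state before step 2: balance=149425)
2. pay 20143 -> balance=133152
3. pay 21018 -> balance=115582
4. pay 19388 -> balance=99187
5. pay 19478 -> balance=82277
6. pay 19983 -> balance=64424
7. pay 20709 -> balance=45383

45383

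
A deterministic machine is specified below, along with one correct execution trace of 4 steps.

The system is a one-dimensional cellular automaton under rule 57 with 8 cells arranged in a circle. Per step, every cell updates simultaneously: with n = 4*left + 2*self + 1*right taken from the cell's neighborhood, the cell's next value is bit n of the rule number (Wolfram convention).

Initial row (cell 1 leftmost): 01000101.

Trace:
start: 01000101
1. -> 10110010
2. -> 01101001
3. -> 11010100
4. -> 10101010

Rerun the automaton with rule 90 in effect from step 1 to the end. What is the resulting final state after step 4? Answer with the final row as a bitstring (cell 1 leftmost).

(re-executing steps 1..4 under rule 90; state before step 1: 01000101)
1. -> 00101000
2. -> 01000100
3. -> 10101010
4. -> 00000000

00000000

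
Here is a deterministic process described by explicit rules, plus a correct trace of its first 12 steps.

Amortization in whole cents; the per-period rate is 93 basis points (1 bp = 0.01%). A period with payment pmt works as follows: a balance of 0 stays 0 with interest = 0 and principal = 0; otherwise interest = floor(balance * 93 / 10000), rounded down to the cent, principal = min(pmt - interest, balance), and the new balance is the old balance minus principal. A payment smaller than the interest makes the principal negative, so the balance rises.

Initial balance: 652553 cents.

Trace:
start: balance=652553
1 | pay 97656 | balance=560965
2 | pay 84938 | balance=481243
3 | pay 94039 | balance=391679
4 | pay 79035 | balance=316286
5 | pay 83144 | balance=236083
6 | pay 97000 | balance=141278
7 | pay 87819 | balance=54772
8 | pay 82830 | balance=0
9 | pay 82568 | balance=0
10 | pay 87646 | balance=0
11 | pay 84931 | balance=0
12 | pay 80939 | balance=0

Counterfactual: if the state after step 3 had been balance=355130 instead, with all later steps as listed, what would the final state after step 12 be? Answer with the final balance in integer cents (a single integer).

state after step 3 := balance=355130
4 | pay 79035 | balance=279397
5 | pay 83144 | balance=198851
6 | pay 97000 | balance=103700
7 | pay 87819 | balance=16845
8 | pay 82830 | balance=0
9 | pay 82568 | balance=0
10 | pay 87646 | balance=0
11 | pay 84931 | balance=0
12 | pay 80939 | balance=0

0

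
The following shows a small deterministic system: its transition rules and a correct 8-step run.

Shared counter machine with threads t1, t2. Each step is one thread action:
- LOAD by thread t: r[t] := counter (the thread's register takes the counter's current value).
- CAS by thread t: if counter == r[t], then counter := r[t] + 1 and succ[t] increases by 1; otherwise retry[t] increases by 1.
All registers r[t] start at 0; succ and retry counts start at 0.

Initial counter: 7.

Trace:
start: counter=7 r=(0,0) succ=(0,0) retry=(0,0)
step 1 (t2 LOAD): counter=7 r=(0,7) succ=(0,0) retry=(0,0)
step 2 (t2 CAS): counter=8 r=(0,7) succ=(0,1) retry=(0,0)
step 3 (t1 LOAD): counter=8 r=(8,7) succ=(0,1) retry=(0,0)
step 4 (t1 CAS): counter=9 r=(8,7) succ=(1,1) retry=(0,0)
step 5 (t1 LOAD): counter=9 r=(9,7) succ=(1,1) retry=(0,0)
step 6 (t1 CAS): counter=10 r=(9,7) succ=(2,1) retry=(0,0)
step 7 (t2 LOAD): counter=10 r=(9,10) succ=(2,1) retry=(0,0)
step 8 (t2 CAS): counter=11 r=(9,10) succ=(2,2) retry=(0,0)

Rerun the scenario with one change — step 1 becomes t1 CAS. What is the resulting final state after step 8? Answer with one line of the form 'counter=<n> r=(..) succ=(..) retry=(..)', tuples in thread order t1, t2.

(re-executing from step 1 with the substitution; state before step 1: counter=7 r=(0,0) succ=(0,0) retry=(0,0))
step 1 (t1 CAS): counter=7 r=(0,0) succ=(0,0) retry=(1,0)
step 2 (t2 CAS): counter=7 r=(0,0) succ=(0,0) retry=(1,1)
step 3 (t1 LOAD): counter=7 r=(7,0) succ=(0,0) retry=(1,1)
step 4 (t1 CAS): counter=8 r=(7,0) succ=(1,0) retry=(1,1)
step 5 (t1 LOAD): counter=8 r=(8,0) succ=(1,0) retry=(1,1)
step 6 (t1 CAS): counter=9 r=(8,0) succ=(2,0) retry=(1,1)
step 7 (t2 LOAD): counter=9 r=(8,9) succ=(2,0) retry=(1,1)
step 8 (t2 CAS): counter=10 r=(8,9) succ=(2,1) retry=(1,1)

counter=10 r=(8,9) succ=(2,1) retry=(1,1)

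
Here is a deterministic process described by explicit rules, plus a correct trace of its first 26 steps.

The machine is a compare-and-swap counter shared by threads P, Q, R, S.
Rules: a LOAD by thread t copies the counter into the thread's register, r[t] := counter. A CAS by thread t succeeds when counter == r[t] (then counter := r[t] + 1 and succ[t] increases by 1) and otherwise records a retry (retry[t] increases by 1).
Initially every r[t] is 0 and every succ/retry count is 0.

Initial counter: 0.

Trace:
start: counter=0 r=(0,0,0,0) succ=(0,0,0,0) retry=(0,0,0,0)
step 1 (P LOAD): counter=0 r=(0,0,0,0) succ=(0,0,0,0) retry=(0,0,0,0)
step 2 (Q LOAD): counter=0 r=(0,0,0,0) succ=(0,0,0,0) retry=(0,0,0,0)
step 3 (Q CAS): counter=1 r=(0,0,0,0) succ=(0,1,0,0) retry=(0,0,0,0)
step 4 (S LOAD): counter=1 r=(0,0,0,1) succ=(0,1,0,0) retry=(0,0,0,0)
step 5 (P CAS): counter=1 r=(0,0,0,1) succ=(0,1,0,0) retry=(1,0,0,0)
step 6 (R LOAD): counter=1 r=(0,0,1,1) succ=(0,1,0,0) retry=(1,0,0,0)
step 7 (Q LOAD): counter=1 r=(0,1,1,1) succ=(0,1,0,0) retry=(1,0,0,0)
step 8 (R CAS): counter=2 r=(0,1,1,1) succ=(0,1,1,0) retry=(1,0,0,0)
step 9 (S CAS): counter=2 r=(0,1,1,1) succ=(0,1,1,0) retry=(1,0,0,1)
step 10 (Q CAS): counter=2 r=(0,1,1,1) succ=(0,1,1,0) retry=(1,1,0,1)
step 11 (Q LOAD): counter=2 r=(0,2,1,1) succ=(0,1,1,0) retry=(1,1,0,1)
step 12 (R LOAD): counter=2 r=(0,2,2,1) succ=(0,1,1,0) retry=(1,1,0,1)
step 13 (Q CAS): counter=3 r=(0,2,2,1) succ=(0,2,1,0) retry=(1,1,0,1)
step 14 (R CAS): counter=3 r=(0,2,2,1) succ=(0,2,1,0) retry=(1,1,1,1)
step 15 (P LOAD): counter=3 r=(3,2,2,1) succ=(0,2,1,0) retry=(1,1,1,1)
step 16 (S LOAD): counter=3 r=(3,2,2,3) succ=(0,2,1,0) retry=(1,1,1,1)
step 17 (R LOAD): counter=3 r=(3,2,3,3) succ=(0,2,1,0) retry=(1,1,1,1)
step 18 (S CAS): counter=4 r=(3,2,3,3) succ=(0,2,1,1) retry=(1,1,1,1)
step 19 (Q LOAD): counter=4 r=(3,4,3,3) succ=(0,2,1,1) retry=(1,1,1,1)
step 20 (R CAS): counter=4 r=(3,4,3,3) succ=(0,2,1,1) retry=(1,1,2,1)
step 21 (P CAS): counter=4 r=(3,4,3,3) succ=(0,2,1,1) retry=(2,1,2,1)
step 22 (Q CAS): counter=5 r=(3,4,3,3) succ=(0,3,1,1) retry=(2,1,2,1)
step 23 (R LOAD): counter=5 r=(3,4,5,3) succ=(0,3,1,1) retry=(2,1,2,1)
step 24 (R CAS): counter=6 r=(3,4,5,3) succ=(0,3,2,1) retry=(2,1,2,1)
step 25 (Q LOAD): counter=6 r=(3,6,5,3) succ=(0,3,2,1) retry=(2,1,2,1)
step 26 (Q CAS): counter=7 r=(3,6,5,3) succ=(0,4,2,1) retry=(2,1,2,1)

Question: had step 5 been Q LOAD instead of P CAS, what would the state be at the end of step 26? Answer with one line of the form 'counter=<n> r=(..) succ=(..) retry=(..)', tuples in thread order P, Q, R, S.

(re-executing from step 5 with the substitution; state before step 5: counter=1 r=(0,0,0,1) succ=(0,1,0,0) retry=(0,0,0,0))
step 5 (Q LOAD): counter=1 r=(0,1,0,1) succ=(0,1,0,0) retry=(0,0,0,0)
step 6 (R LOAD): counter=1 r=(0,1,1,1) succ=(0,1,0,0) retry=(0,0,0,0)
step 7 (Q LOAD): counter=1 r=(0,1,1,1) succ=(0,1,0,0) retry=(0,0,0,0)
step 8 (R CAS): counter=2 r=(0,1,1,1) succ=(0,1,1,0) retry=(0,0,0,0)
step 9 (S CAS): counter=2 r=(0,1,1,1) succ=(0,1,1,0) retry=(0,0,0,1)
step 10 (Q CAS): counter=2 r=(0,1,1,1) succ=(0,1,1,0) retry=(0,1,0,1)
step 11 (Q LOAD): counter=2 r=(0,2,1,1) succ=(0,1,1,0) retry=(0,1,0,1)
step 12 (R LOAD): counter=2 r=(0,2,2,1) succ=(0,1,1,0) retry=(0,1,0,1)
step 13 (Q CAS): counter=3 r=(0,2,2,1) succ=(0,2,1,0) retry=(0,1,0,1)
step 14 (R CAS): counter=3 r=(0,2,2,1) succ=(0,2,1,0) retry=(0,1,1,1)
step 15 (P LOAD): counter=3 r=(3,2,2,1) succ=(0,2,1,0) retry=(0,1,1,1)
step 16 (S LOAD): counter=3 r=(3,2,2,3) succ=(0,2,1,0) retry=(0,1,1,1)
step 17 (R LOAD): counter=3 r=(3,2,3,3) succ=(0,2,1,0) retry=(0,1,1,1)
step 18 (S CAS): counter=4 r=(3,2,3,3) succ=(0,2,1,1) retry=(0,1,1,1)
step 19 (Q LOAD): counter=4 r=(3,4,3,3) succ=(0,2,1,1) retry=(0,1,1,1)
step 20 (R CAS): counter=4 r=(3,4,3,3) succ=(0,2,1,1) retry=(0,1,2,1)
step 21 (P CAS): counter=4 r=(3,4,3,3) succ=(0,2,1,1) retry=(1,1,2,1)
step 22 (Q CAS): counter=5 r=(3,4,3,3) succ=(0,3,1,1) retry=(1,1,2,1)
step 23 (R LOAD): counter=5 r=(3,4,5,3) succ=(0,3,1,1) retry=(1,1,2,1)
step 24 (R CAS): counter=6 r=(3,4,5,3) succ=(0,3,2,1) retry=(1,1,2,1)
step 25 (Q LOAD): counter=6 r=(3,6,5,3) succ=(0,3,2,1) retry=(1,1,2,1)
step 26 (Q CAS): counter=7 r=(3,6,5,3) succ=(0,4,2,1) retry=(1,1,2,1)

counter=7 r=(3,6,5,3) succ=(0,4,2,1) retry=(1,1,2,1)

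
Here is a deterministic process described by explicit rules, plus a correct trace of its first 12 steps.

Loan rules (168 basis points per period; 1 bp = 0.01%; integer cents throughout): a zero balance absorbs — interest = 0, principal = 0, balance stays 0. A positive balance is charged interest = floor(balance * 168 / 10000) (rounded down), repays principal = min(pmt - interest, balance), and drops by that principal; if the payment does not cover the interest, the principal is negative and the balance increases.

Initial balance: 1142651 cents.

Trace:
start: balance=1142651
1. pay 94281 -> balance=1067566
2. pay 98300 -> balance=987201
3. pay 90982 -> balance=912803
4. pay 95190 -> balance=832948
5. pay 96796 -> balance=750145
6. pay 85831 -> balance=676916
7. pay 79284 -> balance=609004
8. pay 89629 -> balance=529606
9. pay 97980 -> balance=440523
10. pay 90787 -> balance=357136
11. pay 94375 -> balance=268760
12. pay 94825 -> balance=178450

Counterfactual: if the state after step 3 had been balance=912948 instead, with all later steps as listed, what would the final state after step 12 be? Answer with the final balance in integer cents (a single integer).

178615

state after step 3 := balance=912948
4. pay 95190 -> balance=833095
5. pay 96796 -> balance=750294
6. pay 85831 -> balance=677067
7. pay 79284 -> balance=609157
8. pay 89629 -> balance=529761
9. pay 97980 -> balance=440680
10. pay 90787 -> balance=357296
11. pay 94375 -> balance=268923
12. pay 94825 -> balance=178615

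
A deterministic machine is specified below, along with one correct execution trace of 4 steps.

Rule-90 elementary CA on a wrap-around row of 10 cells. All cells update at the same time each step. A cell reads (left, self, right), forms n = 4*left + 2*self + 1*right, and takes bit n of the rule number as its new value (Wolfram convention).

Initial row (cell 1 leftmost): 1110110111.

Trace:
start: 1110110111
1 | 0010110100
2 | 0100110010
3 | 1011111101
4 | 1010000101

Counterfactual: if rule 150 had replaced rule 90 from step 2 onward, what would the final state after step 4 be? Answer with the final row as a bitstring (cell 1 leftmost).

0111111110

(re-executing steps 2..4 under rule 150; state before step 2: 0010110100)
2 | 0110000110
3 | 1001001001
4 | 0111111110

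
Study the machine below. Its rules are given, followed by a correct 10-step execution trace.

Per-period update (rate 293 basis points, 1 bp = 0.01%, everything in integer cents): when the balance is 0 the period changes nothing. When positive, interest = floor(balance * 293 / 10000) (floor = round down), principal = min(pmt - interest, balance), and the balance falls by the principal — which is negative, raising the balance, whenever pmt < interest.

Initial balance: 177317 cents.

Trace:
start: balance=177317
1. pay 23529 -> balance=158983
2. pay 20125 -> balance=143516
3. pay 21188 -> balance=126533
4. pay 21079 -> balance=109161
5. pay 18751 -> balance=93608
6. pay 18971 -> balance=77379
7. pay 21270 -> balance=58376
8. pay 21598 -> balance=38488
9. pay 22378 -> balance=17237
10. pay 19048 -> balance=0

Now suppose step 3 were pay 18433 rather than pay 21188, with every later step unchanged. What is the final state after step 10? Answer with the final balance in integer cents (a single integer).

2067

(re-executing from step 3 with the substitution; state before step 3: balance=143516)
3. pay 18433 -> balance=129288
4. pay 21079 -> balance=111997
5. pay 18751 -> balance=96527
6. pay 18971 -> balance=80384
7. pay 21270 -> balance=61469
8. pay 21598 -> balance=41672
9. pay 22378 -> balance=20514
10. pay 19048 -> balance=2067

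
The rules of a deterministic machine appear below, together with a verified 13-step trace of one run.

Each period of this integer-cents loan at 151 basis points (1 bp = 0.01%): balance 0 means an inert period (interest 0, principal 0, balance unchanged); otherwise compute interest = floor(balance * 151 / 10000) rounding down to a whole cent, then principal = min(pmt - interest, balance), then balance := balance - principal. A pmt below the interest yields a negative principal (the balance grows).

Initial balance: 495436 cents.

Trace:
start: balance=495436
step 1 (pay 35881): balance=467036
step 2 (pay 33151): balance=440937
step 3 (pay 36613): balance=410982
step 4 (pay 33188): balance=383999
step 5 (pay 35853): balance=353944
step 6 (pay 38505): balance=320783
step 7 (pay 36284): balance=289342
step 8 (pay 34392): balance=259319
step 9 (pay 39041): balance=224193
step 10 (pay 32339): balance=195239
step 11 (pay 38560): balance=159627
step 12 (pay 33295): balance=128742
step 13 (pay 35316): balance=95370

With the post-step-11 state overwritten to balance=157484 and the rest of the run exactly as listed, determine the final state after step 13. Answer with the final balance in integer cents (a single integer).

state after step 11 := balance=157484
step 12 (pay 33295): balance=126567
step 13 (pay 35316): balance=93162

93162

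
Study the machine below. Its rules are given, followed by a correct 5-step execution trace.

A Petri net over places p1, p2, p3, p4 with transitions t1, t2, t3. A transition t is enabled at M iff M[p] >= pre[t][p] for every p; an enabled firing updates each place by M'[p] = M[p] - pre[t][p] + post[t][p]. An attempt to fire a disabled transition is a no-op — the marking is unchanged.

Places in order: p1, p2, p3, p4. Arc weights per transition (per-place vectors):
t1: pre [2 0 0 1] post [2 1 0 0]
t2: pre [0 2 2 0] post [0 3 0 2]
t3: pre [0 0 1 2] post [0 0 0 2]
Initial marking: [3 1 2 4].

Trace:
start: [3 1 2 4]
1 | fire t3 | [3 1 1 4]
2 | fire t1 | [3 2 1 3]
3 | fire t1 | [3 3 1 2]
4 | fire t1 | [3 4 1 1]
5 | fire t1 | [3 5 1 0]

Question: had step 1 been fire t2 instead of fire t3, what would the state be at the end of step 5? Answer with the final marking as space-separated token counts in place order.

(re-executing from step 1 with the substitution; state before step 1: [3 1 2 4])
1 | fire t2 | [3 1 2 4]
2 | fire t1 | [3 2 2 3]
3 | fire t1 | [3 3 2 2]
4 | fire t1 | [3 4 2 1]
5 | fire t1 | [3 5 2 0]

3 5 2 0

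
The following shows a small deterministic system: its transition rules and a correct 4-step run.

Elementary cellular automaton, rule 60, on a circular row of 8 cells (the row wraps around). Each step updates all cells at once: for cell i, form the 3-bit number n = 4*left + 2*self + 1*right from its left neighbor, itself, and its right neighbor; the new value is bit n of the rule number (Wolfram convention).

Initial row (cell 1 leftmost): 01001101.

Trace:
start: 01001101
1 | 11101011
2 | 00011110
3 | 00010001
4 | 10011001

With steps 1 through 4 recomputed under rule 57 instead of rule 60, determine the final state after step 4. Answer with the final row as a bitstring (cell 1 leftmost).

01010101

(re-executing steps 1..4 under rule 57; state before step 1: 01001101)
1 | 10101010
2 | 01010101
3 | 10101010
4 | 01010101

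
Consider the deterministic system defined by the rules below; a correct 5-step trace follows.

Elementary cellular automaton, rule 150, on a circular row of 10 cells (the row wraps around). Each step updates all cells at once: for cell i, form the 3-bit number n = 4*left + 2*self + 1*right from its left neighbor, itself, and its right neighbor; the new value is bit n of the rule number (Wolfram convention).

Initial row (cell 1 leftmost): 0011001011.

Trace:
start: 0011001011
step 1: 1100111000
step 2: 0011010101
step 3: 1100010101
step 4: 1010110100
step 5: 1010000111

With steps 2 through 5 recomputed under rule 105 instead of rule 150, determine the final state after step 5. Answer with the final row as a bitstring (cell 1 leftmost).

1010000111

(re-executing steps 2..5 under rule 105; state before step 2: 1100111000)
step 2: 1100101010
step 3: 1100010101
step 4: 0101001011
step 5: 1010000111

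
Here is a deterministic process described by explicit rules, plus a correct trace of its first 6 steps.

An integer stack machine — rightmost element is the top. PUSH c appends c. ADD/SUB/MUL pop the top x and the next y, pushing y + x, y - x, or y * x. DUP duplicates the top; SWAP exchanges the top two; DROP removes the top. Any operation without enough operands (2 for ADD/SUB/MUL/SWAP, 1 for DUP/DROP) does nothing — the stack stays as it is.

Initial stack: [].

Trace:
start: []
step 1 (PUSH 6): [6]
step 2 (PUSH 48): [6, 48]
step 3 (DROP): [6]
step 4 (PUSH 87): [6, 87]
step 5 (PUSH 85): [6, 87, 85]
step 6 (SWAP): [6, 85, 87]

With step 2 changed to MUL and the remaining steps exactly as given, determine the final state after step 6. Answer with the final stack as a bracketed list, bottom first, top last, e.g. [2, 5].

(re-executing from step 2 with the substitution; state before step 2: [6])
step 2 (MUL): [6]
step 3 (DROP): []
step 4 (PUSH 87): [87]
step 5 (PUSH 85): [87, 85]
step 6 (SWAP): [85, 87]

[85, 87]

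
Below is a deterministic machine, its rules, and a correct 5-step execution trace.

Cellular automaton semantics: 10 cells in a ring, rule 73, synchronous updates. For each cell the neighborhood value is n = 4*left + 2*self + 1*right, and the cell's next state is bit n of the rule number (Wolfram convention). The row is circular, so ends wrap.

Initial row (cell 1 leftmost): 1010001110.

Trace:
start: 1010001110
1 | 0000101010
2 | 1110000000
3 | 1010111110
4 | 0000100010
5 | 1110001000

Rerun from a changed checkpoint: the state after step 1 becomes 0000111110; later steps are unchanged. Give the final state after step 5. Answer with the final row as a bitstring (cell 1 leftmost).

1110001000

state after step 1 := 0000111110
2 | 1110100010
3 | 1010001000
4 | 0000100010
5 | 1110001000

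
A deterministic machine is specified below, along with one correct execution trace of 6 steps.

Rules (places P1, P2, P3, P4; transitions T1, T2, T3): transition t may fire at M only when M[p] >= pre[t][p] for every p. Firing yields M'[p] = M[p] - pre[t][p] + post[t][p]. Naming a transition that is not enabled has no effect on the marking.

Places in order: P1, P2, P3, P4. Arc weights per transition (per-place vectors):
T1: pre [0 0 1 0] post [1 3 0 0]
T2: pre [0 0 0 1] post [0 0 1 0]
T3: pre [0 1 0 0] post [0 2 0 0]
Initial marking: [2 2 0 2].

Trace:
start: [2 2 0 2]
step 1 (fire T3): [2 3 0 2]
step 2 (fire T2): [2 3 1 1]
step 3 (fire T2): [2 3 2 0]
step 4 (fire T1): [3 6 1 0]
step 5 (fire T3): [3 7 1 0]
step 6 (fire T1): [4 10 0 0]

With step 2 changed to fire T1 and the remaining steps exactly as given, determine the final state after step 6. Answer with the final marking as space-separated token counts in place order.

(re-executing from step 2 with the substitution; state before step 2: [2 3 0 2])
step 2 (fire T1): [2 3 0 2]
step 3 (fire T2): [2 3 1 1]
step 4 (fire T1): [3 6 0 1]
step 5 (fire T3): [3 7 0 1]
step 6 (fire T1): [3 7 0 1]

3 7 0 1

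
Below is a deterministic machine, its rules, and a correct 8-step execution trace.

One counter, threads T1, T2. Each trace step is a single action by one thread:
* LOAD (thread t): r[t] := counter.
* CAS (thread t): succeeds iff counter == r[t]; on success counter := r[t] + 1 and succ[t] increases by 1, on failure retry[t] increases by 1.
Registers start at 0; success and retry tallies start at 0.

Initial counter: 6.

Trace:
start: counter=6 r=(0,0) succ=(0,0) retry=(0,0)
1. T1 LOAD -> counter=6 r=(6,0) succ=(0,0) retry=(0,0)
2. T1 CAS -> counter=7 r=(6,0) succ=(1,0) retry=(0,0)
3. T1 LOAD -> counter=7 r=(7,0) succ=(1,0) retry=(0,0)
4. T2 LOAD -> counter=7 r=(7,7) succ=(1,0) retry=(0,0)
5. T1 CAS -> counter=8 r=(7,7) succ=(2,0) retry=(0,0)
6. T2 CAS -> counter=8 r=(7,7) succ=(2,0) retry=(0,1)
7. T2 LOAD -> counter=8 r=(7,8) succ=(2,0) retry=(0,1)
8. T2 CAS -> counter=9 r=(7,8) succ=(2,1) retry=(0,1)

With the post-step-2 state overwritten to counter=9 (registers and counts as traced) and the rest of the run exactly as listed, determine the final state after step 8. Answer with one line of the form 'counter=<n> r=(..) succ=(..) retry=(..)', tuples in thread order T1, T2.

state after step 2 := counter=9 r=(6,0) succ=(1,0) retry=(0,0)
3. T1 LOAD -> counter=9 r=(9,0) succ=(1,0) retry=(0,0)
4. T2 LOAD -> counter=9 r=(9,9) succ=(1,0) retry=(0,0)
5. T1 CAS -> counter=10 r=(9,9) succ=(2,0) retry=(0,0)
6. T2 CAS -> counter=10 r=(9,9) succ=(2,0) retry=(0,1)
7. T2 LOAD -> counter=10 r=(9,10) succ=(2,0) retry=(0,1)
8. T2 CAS -> counter=11 r=(9,10) succ=(2,1) retry=(0,1)

counter=11 r=(9,10) succ=(2,1) retry=(0,1)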